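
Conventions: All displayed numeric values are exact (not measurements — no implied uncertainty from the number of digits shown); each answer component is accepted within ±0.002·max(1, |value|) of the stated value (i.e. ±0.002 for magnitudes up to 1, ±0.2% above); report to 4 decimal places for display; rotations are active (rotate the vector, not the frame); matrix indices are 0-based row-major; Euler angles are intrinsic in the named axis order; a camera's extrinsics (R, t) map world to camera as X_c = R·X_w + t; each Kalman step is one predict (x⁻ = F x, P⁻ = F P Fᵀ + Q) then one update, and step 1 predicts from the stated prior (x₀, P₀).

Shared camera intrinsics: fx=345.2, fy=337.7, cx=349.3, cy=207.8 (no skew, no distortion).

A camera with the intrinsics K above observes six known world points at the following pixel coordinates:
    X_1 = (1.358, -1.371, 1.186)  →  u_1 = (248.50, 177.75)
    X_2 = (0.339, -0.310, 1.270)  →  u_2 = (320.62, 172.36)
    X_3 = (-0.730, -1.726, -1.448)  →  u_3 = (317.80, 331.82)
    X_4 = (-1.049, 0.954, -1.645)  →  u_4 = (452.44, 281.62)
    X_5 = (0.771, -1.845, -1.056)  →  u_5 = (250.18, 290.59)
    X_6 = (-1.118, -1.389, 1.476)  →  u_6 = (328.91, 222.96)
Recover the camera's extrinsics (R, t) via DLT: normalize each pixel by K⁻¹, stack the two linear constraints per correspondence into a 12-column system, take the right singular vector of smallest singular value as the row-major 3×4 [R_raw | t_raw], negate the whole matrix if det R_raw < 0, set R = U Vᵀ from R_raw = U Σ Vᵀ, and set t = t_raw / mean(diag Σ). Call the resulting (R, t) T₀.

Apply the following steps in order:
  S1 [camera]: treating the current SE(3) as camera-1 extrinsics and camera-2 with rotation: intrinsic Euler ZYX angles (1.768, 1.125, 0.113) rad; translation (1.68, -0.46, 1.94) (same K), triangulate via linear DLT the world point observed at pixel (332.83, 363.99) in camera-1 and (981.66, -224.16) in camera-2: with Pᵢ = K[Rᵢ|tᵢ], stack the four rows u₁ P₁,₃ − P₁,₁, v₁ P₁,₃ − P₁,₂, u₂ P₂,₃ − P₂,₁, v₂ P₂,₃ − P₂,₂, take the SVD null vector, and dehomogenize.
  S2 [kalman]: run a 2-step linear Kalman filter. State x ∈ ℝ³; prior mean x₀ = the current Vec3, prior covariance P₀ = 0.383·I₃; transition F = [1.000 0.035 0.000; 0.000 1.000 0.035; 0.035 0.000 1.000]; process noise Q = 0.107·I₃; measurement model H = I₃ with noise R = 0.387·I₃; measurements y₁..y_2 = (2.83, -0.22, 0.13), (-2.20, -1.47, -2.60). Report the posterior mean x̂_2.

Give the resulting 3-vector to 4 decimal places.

source (pnp_recover): camera pose = R=[-0.6413 0.7535 -0.1449; -0.4855 -0.5447 -0.6838; -0.5941 -0.3682 0.7151], t=(0.0301, 0.1001, 6.4609)
after S1 (triangulate): (-1.0809, -1.7413, -1.9796)
after S2 (kf_track): (-0.4365, -1.2038, -1.6175)

result = (-0.4365, -1.2038, -1.6175)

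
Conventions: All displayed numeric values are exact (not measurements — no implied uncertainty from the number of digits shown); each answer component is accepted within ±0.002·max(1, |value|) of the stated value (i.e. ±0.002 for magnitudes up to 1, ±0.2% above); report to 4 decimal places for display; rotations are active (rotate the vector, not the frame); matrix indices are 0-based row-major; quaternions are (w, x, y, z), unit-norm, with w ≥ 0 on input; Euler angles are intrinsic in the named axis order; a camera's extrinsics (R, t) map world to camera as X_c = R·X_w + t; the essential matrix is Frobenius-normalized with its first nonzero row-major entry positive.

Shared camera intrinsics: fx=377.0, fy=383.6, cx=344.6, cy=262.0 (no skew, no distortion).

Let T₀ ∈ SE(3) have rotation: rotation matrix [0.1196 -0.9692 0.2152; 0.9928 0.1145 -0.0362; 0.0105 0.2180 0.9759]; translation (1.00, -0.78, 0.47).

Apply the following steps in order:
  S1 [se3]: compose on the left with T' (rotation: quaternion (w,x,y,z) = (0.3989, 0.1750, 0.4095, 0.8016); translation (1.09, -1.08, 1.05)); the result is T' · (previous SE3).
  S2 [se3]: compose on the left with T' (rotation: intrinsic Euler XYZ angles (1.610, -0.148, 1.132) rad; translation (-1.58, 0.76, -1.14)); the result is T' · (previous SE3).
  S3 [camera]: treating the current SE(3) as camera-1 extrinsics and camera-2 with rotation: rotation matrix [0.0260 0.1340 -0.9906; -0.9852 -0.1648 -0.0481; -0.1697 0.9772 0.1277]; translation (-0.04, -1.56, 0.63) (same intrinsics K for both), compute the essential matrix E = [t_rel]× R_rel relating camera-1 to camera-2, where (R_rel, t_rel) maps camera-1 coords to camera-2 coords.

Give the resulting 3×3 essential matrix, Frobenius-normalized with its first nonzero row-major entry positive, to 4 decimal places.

matrix = [0.3582 0.2764 0.4973; -0.1307 -0.2932 0.4510; -0.2675 -0.3729 0.1760]

after S1 (compose_se3): R=[-0.5605 0.6770 0.4771; -0.2448 -0.6857 0.6855; 0.7912 0.2674 0.5501], t=(1.1419, 0.2160, 0.6665)
after S2 (compose_se3): R=[-0.1330 0.8590 -0.4944; -0.7555 -0.4107 -0.5104; -0.6415 0.3057 0.7036], t=(-1.3918, 0.0145, -0.0429)
after S3 (essential): [0.3582 0.2764 0.4973; -0.1307 -0.2932 0.4510; -0.2675 -0.3729 0.1760]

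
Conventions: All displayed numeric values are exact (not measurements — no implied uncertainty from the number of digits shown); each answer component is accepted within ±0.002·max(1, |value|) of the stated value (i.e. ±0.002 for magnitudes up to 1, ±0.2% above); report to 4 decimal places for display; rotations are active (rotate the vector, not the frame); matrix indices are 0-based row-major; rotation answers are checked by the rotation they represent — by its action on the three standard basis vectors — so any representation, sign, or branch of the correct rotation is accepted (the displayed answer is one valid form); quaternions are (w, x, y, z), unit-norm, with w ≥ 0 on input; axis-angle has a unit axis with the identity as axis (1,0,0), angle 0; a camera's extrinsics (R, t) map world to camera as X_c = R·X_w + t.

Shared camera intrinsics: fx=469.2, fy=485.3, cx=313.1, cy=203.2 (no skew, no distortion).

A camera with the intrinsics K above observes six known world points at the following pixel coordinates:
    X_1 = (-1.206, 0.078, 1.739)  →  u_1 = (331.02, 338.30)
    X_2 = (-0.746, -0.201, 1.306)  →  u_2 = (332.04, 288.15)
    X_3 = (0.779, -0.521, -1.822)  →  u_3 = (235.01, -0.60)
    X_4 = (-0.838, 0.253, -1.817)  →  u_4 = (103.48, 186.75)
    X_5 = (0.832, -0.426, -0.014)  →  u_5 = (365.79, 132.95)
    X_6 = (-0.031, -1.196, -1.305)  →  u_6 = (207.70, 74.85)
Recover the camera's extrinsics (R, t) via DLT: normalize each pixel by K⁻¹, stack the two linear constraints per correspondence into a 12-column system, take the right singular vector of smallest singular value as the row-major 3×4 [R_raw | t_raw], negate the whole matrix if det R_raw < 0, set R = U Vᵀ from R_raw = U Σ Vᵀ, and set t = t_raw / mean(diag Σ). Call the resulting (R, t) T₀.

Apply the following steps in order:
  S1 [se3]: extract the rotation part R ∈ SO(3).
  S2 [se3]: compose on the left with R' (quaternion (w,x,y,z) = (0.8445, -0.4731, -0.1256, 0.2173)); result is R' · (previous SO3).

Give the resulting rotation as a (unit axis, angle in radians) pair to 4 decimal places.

rotation (axis_angle) = ((-0.9624, -0.1147, -0.2463), 1.7246)

source (pnp_recover): camera pose = R=[0.7457 0.2509 0.6172; -0.6103 0.6288 0.4817; -0.2673 -0.7360 0.6220], t=(0.0400, 0.0800, 4.7691)
after S1 (rot_of_se3): [0.7457 0.2509 0.6172; -0.6103 0.6288 0.4817; -0.2673 -0.7360 0.6220]
after S2 (compose_so3): [0.9149 0.3707 0.1601; -0.1162 -0.1381 0.9836; 0.3867 -0.9184 -0.0832]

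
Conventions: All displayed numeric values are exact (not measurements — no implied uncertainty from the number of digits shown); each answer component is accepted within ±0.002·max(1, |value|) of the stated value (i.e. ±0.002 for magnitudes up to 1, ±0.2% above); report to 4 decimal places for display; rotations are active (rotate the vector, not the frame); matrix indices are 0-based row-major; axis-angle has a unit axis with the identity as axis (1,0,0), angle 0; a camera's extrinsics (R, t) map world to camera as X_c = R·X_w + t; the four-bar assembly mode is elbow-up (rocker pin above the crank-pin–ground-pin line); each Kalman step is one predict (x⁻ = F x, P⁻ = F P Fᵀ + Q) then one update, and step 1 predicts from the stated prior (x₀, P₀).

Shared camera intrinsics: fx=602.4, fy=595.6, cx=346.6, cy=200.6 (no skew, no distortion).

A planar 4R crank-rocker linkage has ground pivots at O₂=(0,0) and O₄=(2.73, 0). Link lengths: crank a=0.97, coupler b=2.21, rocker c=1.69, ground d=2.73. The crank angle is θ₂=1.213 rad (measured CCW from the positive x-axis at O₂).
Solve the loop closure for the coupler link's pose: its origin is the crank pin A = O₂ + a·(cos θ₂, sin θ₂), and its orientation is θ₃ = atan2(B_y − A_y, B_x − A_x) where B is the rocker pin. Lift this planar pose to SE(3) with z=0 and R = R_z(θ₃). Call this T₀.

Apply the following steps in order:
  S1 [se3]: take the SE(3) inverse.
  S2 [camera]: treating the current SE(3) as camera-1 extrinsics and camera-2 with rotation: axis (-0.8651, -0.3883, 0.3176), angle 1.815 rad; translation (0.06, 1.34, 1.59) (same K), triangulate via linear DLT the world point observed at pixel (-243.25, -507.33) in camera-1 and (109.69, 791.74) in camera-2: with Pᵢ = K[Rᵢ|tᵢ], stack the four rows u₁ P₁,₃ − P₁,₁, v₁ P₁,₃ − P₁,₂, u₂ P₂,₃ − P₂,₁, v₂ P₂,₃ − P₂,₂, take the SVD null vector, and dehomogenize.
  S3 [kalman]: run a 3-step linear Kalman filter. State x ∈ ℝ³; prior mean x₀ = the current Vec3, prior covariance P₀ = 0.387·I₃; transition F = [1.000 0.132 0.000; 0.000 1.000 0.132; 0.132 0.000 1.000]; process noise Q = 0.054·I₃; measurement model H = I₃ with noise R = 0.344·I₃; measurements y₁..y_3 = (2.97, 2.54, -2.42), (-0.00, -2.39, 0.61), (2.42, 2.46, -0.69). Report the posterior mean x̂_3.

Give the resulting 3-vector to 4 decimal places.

source (fourbar_fk): coupler pose = R=[0.9403 -0.3404 0.0000; 0.3404 0.9403 0.0000; 0.0000 0.0000 1.0000], t=(0.3397, 0.9086, 0.0000)
after S1 (invert_se3): R=[0.9403 0.3404 0.0000; -0.3404 0.9403 0.0000; 0.0000 0.0000 1.0000], t=(-0.6287, -0.7387, 0.0000)
after S2 (triangulate): (-0.1407, -0.4421, 0.9309)
after S3 (kf_track): (1.5307, 0.7045, -0.1900)

result = (1.5307, 0.7045, -0.1900)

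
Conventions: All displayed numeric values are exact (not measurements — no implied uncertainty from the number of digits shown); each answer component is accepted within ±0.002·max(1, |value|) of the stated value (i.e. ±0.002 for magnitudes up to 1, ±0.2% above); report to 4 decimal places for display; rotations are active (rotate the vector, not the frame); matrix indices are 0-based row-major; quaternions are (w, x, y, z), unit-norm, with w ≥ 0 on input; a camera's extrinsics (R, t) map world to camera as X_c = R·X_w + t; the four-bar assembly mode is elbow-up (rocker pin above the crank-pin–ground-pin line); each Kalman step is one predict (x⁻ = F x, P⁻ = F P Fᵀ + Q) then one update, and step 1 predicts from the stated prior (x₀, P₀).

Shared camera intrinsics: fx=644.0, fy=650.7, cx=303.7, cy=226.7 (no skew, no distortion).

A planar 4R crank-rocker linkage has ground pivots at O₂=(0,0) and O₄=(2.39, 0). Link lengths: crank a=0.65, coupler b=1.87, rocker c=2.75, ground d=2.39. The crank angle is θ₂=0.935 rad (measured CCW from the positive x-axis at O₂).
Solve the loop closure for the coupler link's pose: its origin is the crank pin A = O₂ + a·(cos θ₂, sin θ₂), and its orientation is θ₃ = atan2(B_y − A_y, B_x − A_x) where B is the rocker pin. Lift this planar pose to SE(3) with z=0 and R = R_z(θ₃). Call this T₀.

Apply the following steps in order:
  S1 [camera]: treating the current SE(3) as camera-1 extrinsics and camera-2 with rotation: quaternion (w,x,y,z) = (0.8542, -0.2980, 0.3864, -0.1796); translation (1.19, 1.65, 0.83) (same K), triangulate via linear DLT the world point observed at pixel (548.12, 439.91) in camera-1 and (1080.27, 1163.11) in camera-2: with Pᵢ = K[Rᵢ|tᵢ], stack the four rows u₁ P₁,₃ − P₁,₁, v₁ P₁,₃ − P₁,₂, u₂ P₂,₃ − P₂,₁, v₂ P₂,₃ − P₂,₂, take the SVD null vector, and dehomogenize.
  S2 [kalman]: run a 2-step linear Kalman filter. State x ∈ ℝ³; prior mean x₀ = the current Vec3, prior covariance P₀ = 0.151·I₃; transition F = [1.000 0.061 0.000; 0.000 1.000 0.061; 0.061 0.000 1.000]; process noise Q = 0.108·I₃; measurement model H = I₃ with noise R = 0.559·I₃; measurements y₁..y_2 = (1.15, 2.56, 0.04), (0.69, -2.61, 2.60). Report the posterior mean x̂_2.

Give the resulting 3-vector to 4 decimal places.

source (fourbar_fk): coupler pose = R=[0.2804 -0.9599 0.0000; 0.9599 0.2804 0.0000; 0.0000 0.0000 1.0000], t=(0.3860, 0.5230, 0.0000)
after S1 (triangulate): (-0.2231, -0.0267, 0.9197)
after S2 (kf_track): (0.3967, -0.2760, 1.2900)

result = (0.3967, -0.2760, 1.2900)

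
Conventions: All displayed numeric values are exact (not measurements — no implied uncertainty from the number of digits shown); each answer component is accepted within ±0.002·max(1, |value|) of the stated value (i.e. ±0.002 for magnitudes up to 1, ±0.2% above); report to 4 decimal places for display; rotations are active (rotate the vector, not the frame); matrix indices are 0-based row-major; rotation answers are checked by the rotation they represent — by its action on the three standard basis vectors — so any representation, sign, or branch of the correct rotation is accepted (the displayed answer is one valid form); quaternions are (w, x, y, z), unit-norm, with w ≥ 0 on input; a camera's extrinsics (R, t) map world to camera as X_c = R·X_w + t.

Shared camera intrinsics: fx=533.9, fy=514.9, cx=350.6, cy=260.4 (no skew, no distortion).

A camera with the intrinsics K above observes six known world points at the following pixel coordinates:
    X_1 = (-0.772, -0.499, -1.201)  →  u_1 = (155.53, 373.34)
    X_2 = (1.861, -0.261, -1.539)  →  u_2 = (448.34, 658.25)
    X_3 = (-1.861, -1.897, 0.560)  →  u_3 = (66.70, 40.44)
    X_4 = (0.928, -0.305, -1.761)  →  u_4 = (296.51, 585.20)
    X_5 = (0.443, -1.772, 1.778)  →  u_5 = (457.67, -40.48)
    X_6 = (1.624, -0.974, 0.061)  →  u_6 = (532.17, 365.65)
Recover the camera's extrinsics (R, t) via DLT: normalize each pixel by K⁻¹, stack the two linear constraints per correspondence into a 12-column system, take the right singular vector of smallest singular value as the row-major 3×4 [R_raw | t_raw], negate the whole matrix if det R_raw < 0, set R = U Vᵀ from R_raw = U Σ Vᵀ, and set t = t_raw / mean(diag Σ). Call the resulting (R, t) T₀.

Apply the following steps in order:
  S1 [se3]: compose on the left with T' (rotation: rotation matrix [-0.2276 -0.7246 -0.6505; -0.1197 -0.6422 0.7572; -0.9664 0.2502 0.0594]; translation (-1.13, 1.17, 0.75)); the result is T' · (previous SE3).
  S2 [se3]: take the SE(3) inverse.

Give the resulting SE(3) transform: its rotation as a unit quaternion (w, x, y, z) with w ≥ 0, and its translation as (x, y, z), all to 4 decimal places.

rotation (quat) = (0.3675, 0.5390, -0.7444, -0.1425), translation = (3.1329, -5.1328, -0.1221)

source (pnp_recover): camera pose = R=[0.7945 0.3390 0.5038; 0.3806 0.3684 -0.8482; -0.4731 0.8656 0.1637], t=(-0.0799, 0.3400, 4.2800)
after S1 (compose_se3): R=[-0.1488 -0.9072 0.3934; -0.6978 0.3783 0.6083; -0.7007 -0.1840 -0.6893], t=(-4.1424, 4.2019, 1.1666)
after S2 (invert_se3): R=[-0.1488 -0.6978 -0.7007; -0.9072 0.3783 -0.1840; 0.3934 0.6083 -0.6893], t=(3.1329, -5.1328, -0.1221)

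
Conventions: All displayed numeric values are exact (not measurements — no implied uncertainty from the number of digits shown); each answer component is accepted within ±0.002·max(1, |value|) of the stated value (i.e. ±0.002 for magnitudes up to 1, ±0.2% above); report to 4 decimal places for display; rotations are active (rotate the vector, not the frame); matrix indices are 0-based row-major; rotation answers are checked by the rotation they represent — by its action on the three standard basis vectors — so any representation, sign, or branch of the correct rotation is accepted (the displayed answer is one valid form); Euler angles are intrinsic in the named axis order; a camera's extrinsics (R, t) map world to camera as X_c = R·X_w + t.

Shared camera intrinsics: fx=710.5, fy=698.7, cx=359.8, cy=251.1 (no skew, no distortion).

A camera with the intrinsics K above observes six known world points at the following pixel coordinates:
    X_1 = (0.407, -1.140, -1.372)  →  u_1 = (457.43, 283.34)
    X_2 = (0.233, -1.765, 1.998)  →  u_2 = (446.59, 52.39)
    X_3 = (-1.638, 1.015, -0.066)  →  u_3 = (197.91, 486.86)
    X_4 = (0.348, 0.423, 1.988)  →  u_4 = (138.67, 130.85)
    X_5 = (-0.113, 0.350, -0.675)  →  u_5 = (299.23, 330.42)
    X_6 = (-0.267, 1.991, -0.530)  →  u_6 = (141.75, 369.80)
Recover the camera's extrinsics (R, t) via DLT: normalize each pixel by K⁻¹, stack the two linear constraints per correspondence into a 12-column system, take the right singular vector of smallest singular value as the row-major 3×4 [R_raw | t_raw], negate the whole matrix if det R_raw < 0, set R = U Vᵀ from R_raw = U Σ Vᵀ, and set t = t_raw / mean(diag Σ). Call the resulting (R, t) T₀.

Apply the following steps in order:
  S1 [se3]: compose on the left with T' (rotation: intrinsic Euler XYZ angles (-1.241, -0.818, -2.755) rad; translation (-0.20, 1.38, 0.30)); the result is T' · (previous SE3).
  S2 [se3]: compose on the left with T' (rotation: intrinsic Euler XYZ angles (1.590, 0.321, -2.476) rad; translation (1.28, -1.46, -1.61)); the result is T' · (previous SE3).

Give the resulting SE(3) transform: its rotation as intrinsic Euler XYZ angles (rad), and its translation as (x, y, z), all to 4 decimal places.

source (pnp_recover): camera pose = R=[-0.0648 -0.9449 -0.3210; -0.8544 0.2187 -0.4713; 0.5155 0.2437 -0.8215], t=(-0.4800, 0.2900, 6.2999)
after S1 (compose_se3): R=[-0.5555 0.4768 0.6813; 0.4166 0.8686 -0.2682; -0.7196 0.1349 -0.6811], t=(-4.4189, 5.8091, 1.9087)
after S2 (compose_se3): R=[0.4317 0.1956 -0.8806; 0.9014 -0.0583 0.4290; 0.0326 -0.9789 -0.2015], t=(8.5844, -1.0075, -3.4420)

rotation (euler_xyz) = (-2.0100, -1.0770, -0.4255), translation = (8.5844, -1.0075, -3.4420)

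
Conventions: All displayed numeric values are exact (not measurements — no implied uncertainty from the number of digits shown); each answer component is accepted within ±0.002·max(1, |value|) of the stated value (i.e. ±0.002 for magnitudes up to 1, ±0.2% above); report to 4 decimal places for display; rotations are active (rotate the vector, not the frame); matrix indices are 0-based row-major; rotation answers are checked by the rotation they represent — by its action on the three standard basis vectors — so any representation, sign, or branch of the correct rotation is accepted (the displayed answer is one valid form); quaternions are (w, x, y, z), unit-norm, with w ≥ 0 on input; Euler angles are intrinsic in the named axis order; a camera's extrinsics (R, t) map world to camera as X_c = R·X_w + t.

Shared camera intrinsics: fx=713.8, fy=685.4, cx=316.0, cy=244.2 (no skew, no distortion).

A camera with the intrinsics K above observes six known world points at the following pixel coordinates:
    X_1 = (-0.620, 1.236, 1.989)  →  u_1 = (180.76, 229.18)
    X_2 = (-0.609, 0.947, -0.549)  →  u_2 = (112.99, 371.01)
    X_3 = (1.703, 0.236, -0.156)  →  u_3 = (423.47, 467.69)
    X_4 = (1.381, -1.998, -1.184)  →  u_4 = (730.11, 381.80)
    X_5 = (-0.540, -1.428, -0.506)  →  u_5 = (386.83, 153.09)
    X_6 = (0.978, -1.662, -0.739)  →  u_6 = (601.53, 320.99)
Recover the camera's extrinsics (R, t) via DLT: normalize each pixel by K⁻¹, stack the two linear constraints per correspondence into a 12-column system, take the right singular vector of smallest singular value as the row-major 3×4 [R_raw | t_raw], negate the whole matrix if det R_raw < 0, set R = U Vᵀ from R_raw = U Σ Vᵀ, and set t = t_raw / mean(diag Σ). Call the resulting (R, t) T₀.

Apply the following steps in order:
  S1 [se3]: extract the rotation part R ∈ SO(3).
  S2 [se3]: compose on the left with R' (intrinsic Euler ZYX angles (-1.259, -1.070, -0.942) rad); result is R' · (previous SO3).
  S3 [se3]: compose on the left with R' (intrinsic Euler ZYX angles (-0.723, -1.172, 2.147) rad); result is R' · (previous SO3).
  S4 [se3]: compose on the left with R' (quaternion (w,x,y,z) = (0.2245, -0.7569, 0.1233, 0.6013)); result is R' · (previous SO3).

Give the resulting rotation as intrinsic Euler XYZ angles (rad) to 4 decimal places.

source (pnp_recover): camera pose = R=[0.7041 -0.7050 0.0854; 0.6523 0.5945 -0.4701; 0.2806 0.3867 0.8785], t=(-0.2000, 0.4500, 5.0099)
after S1 (rot_of_se3): [0.7041 -0.7050 0.0854; 0.6523 0.5945 -0.4701; 0.2806 0.3867 0.8785]
after S2 (compose_so3): [0.7824 0.5949 0.1843; -0.4371 0.3138 0.8429; 0.4436 -0.7400 0.5055]
after S3 (compose_so3): [0.5595 0.0102 -0.8287; -0.6722 0.5906 -0.4466; 0.4849 0.8069 0.3373]
after S4 (compose_so3): [0.0304 -0.9569 -0.2887; 0.8673 -0.1184 0.4835; -0.4969 -0.2651 0.8263]

rotation (euler_xyz) = (-0.5295, -0.2929, 1.5391)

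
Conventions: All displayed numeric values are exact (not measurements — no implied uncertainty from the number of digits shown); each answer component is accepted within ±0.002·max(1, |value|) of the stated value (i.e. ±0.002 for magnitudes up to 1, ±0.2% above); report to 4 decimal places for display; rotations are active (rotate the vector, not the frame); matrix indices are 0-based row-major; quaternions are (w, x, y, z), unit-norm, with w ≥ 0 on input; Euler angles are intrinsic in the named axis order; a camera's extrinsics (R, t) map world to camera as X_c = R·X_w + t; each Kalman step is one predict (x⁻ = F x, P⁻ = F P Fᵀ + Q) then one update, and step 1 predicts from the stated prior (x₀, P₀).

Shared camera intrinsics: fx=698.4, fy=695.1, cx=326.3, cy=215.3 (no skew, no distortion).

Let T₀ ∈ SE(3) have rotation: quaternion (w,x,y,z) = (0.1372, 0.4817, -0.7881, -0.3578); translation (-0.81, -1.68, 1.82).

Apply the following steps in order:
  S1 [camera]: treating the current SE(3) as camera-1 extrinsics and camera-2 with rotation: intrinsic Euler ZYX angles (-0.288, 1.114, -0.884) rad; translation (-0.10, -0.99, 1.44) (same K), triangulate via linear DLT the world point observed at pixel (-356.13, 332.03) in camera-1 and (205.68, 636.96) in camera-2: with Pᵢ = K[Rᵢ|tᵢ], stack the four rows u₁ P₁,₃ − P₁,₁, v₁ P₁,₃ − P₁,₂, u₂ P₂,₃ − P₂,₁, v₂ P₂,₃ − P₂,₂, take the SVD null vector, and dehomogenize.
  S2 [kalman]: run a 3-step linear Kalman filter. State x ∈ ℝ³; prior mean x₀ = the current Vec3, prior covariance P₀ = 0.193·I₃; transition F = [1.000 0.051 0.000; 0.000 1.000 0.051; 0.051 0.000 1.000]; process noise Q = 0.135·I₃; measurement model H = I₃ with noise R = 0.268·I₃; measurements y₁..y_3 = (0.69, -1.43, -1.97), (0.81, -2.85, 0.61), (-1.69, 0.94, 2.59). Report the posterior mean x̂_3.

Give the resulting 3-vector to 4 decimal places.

after S1 (triangulate): (-1.1334, 1.7573, 1.3660)
after S2 (kf_track): (-0.6816, -0.2370, 1.3421)

result = (-0.6816, -0.2370, 1.3421)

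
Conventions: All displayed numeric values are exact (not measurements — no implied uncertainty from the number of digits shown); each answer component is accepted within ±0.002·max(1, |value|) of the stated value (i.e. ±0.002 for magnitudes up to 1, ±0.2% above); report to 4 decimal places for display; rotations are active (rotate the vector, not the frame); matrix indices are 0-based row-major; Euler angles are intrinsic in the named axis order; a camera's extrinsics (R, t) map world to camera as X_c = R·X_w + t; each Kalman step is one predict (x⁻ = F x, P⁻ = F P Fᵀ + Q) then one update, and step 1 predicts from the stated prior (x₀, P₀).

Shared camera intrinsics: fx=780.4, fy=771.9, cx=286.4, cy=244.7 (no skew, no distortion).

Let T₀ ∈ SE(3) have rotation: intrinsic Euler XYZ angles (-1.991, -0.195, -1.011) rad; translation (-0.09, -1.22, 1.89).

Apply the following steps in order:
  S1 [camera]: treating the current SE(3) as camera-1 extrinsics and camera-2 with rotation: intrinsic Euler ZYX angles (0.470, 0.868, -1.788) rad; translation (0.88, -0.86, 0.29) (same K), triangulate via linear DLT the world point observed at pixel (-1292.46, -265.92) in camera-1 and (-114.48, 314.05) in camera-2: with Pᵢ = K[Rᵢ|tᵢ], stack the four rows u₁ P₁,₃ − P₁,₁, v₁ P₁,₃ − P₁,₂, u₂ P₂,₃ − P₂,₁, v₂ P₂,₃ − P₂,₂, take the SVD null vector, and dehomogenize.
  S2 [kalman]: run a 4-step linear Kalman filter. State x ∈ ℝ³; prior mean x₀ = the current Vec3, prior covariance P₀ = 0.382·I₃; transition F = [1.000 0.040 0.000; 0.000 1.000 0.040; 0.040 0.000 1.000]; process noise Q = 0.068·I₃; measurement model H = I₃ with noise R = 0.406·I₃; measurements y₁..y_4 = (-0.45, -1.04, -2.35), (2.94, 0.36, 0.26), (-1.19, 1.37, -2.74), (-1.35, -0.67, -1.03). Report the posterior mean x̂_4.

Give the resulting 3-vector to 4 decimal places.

result = (-0.4664, -0.0631, -1.1057)

after S1 (triangulate): (-1.1430, -0.1899, 1.4953)
after S2 (kf_track): (-0.4664, -0.0631, -1.1057)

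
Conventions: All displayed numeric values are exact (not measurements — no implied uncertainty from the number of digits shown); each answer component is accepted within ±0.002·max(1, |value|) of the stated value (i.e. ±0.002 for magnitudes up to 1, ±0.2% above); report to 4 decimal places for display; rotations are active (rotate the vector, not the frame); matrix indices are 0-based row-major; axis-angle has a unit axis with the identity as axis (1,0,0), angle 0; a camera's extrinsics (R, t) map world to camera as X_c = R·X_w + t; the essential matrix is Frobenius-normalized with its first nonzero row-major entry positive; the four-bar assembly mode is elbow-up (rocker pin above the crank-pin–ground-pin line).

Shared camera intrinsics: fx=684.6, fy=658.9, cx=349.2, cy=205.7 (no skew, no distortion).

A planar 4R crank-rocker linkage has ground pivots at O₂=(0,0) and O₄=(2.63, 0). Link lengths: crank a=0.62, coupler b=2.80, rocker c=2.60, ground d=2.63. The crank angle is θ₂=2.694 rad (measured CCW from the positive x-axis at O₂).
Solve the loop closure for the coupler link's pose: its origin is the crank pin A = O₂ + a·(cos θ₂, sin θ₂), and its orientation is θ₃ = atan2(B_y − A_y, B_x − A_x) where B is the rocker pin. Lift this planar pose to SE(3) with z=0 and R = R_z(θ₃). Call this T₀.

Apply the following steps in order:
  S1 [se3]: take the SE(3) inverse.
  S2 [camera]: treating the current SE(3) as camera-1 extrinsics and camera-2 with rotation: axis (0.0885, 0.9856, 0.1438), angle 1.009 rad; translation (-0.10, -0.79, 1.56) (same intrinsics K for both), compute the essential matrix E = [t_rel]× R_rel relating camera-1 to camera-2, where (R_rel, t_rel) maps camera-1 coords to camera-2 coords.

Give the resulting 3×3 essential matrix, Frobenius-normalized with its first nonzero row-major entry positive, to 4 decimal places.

matrix = [0.4529 0.5158 0.1020; -0.1445 0.1996 -0.6323; 0.0494 0.1652 -0.1681]

source (fourbar_fk): coupler pose = R=[0.6945 -0.7195 0.0000; 0.7195 0.6945 0.0000; 0.0000 0.0000 1.0000], t=(-0.5589, 0.2683, 0.0000)
after S1 (invert_se3): R=[0.6945 0.7195 0.0000; -0.7195 0.6945 -0.0000; 0.0000 0.0000 1.0000], t=(0.1951, -0.5885, 0.0000)
after S2 (essential): [0.4529 0.5158 0.1020; -0.1445 0.1996 -0.6323; 0.0494 0.1652 -0.1681]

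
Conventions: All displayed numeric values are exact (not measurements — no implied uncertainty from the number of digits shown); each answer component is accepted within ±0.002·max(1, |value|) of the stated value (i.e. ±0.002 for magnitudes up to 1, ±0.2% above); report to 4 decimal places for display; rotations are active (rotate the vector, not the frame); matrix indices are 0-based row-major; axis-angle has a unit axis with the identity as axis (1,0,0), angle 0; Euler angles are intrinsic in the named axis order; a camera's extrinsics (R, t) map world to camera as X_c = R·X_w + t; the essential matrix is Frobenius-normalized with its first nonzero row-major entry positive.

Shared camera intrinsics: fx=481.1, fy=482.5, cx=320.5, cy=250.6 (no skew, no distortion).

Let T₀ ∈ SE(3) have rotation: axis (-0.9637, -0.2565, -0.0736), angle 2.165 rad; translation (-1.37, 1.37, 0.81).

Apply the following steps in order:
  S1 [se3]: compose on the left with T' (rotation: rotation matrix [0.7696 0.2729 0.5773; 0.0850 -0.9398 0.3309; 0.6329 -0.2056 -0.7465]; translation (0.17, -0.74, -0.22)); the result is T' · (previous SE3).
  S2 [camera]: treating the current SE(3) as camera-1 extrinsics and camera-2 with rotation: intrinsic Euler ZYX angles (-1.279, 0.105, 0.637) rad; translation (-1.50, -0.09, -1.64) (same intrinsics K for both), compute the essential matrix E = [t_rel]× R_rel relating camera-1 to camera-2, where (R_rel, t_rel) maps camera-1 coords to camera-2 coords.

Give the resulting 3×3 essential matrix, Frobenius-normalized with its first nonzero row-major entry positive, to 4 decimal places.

after S1 (compose_se3): R=[0.9593 -0.2251 -0.1708; -0.1225 0.2131 -0.9693; 0.2546 0.9508 0.1768], t=(-0.0429, -1.8760, -1.9733)
after S2 (essential): [0.5474 -0.1319 -0.0233; -0.0540 0.0904 0.6862; 0.4139 -0.0807 0.1505]

matrix = [0.5474 -0.1319 -0.0233; -0.0540 0.0904 0.6862; 0.4139 -0.0807 0.1505]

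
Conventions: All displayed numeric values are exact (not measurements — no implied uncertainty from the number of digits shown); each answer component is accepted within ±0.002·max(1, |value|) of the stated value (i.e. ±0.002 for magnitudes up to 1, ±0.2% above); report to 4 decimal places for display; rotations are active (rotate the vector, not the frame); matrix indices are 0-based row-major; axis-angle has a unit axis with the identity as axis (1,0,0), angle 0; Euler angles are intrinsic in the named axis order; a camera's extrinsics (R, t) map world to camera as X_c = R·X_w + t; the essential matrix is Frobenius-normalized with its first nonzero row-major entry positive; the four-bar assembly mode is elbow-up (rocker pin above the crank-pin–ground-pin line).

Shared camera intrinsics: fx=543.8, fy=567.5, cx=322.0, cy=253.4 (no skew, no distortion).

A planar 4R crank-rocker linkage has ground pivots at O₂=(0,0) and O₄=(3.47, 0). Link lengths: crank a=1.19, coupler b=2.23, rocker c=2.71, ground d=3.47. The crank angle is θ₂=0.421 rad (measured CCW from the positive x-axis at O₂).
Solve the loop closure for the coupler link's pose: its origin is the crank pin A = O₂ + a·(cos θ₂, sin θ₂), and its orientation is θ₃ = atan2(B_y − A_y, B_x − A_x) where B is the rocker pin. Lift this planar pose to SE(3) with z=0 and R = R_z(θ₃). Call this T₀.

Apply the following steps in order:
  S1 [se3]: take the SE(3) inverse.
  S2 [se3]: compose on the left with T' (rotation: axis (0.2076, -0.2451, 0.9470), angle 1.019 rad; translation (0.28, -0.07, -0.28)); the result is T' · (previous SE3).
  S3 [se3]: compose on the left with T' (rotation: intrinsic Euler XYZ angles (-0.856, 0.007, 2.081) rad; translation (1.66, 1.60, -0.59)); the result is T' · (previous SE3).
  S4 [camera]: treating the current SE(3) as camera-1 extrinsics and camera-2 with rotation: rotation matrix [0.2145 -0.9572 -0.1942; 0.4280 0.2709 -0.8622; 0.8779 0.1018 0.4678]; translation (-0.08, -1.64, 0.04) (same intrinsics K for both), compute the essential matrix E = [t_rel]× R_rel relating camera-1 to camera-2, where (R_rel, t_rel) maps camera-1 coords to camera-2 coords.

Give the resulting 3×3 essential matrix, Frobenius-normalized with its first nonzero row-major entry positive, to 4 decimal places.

matrix = [0.0298 0.0203 0.0280; 0.2461 -0.6527 0.1158; -0.4822 -0.2604 -0.4445]

source (fourbar_fk): coupler pose = R=[0.5093 -0.8606 0.0000; 0.8606 0.5093 0.0000; 0.0000 0.0000 1.0000], t=(1.0861, 0.4863, 0.0000)
after S1 (invert_se3): R=[0.5093 0.8606 0.0000; -0.8606 0.5093 -0.0000; 0.0000 0.0000 1.0000], t=(-0.9717, 0.6870, 0.0000)
after S2 (compose_se3): R=[0.9923 0.0457 -0.1152; -0.0773 0.9547 -0.2872; 0.0968 0.2939 0.9509], t=(-0.8200, -0.4503, -0.5281)
after S3 (compose_se3): R=[-0.4164 -0.8534 0.3135; 0.6677 -0.0530 0.7426; -0.6171 0.5186 0.5918], t=(2.4497, 0.8721, -0.5655)
after S4 (essential): [0.0298 0.0203 0.0280; 0.2461 -0.6527 0.1158; -0.4822 -0.2604 -0.4445]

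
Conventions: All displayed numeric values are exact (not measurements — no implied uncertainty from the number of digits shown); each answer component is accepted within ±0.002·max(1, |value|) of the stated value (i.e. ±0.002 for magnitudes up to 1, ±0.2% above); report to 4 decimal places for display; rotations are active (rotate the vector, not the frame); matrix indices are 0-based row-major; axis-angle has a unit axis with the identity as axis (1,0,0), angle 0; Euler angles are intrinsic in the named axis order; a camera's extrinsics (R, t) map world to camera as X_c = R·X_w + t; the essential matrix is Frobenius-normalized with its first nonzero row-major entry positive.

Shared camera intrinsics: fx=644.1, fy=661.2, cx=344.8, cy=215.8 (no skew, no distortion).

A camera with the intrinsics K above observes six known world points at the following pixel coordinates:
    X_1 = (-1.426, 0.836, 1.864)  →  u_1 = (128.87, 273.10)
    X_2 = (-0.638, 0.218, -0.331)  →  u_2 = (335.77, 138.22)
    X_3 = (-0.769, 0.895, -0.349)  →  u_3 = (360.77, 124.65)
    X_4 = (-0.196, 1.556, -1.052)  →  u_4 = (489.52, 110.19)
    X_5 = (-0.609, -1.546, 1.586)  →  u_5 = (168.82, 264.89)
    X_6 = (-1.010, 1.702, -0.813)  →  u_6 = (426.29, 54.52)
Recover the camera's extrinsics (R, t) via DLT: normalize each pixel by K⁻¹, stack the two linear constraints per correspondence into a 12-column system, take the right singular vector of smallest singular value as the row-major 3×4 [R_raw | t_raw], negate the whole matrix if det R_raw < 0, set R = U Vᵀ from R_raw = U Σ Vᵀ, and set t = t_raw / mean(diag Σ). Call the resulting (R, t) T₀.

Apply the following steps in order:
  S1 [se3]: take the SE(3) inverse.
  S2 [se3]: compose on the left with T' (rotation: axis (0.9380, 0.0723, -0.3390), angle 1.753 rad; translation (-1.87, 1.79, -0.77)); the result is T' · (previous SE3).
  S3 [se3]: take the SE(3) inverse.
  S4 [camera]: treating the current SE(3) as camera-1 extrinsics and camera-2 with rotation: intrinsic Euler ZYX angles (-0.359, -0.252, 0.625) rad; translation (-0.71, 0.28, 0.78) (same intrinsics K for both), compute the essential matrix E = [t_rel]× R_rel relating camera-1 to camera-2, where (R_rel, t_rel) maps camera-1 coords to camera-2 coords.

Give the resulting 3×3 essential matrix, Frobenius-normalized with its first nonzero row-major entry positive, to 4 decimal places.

source (pnp_recover): camera pose = R=[0.6454 0.4512 -0.6164; 0.6554 0.0875 0.7502; 0.3924 -0.8881 -0.2393], t=(0.0204, -0.1004, 6.7432)
after S1 (invert_se3): R=[0.6454 0.6554 0.3924; 0.4512 0.0875 -0.8881; -0.6164 0.7502 -0.2393], t=(-2.5935, 5.9884, 1.7013)
after S2 (compose_se3): R=[0.9280 0.3701 0.0423; 0.3440 -0.8951 0.2837; 0.1429 -0.2487 -0.9580], t=(-2.1373, -0.2198, 5.6620)
after S3 (invert_se3): R=[0.9280 0.3440 0.1429; 0.3701 -0.8951 -0.2487; 0.0423 0.2837 -0.9580], t=(1.2501, 2.0024, 5.5769)
after S4 (essential): [0.0535 -0.4557 0.2014; -0.6564 0.1649 0.0772; -0.2111 -0.4228 0.2483]

matrix = [0.0535 -0.4557 0.2014; -0.6564 0.1649 0.0772; -0.2111 -0.4228 0.2483]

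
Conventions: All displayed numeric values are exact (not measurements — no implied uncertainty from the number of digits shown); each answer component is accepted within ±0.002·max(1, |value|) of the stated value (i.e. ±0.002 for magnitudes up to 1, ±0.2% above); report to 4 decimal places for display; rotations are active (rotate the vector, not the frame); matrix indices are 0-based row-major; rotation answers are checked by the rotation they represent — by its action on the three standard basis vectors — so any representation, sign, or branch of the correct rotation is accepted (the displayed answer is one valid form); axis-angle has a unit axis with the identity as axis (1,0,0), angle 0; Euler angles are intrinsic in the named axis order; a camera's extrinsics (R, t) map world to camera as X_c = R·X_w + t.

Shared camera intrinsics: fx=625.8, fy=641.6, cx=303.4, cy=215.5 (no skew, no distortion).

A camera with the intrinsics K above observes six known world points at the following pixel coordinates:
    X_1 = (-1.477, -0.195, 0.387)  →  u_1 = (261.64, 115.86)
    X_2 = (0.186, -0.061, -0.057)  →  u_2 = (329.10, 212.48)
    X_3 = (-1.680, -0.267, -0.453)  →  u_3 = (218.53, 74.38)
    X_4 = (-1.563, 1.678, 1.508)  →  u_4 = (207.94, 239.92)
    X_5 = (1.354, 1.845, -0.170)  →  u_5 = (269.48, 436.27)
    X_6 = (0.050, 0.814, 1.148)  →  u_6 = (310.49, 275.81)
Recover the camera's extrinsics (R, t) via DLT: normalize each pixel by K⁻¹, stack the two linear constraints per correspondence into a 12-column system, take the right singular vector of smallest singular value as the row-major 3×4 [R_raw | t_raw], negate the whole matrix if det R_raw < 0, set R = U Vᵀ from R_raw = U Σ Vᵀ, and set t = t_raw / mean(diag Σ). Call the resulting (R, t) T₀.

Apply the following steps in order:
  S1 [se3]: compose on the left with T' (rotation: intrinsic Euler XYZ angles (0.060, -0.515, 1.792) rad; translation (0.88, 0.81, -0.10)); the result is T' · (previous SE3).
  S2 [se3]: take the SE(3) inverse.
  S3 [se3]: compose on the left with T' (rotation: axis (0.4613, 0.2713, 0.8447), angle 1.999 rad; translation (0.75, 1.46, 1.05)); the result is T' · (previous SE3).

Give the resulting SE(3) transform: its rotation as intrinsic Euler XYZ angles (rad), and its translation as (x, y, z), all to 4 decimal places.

rotation (euler_xyz) = (1.5023, 0.8115, -1.7759), translation = (-4.0637, 4.4064, -1.2648)

source (pnp_recover): camera pose = R=[0.6206 -0.6685 0.4098; 0.6666 0.7250 0.1731; -0.4128 0.1658 0.8956], t=(0.1300, -0.1000, 6.5397)
after S1 (compose_se3): R=[-0.4812 -0.5696 -0.6663; 0.5032 -0.8019 0.3221; -0.7178 -0.1803 0.6725], t=(-2.2809, 0.6152, 5.6241)
after S2 (invert_se3): R=[-0.4812 0.5032 -0.7178; -0.5696 -0.8019 -0.1803; -0.6663 0.3221 0.6725], t=(2.6297, 0.2081, -5.5003)
after S3 (compose_se3): R=[-0.1402 0.6740 0.7253; -0.2144 0.6945 -0.6868; -0.9666 -0.2518 0.0471], t=(-4.0637, 4.4064, -1.2648)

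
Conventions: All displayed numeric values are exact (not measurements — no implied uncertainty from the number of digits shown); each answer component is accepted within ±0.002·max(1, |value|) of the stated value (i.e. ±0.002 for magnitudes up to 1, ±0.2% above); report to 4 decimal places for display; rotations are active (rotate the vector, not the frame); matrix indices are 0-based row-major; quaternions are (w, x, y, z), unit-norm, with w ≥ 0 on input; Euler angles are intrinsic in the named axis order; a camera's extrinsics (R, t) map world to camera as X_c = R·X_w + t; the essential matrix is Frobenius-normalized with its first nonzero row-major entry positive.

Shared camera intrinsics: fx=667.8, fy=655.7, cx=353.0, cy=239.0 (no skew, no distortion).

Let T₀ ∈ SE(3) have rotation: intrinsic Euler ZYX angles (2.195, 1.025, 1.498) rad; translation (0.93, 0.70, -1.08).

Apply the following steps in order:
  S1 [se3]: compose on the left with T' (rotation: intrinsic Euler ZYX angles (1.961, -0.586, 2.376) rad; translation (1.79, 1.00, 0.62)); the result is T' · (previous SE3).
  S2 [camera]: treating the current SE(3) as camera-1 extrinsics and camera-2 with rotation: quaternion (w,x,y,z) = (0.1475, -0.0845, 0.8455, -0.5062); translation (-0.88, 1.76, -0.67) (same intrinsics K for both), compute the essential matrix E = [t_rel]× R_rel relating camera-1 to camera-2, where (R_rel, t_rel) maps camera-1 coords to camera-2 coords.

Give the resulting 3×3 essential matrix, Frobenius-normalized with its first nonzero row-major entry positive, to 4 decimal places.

after S1 (compose_se3): R=[0.0203 0.9574 0.2881; -0.8080 -0.1540 0.5687; 0.5888 -0.2443 0.7704], t=(1.5357, 0.9775, 2.1872)
after S2 (essential): [0.6657 -0.0778 -0.0613; 0.1930 -0.2118 0.1138; 0.0982 0.5380 -0.3910]

matrix = [0.6657 -0.0778 -0.0613; 0.1930 -0.2118 0.1138; 0.0982 0.5380 -0.3910]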